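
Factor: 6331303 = 11^1*575573^1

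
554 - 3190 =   -  2636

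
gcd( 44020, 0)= 44020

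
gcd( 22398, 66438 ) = 6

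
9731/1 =9731 = 9731.00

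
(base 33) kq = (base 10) 686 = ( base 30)mq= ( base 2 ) 1010101110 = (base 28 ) oe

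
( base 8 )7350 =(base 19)AAG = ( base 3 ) 12020100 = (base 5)110231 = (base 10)3816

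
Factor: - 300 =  - 2^2*3^1*5^2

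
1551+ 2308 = 3859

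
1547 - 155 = 1392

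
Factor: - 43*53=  - 43^1 * 53^1 = - 2279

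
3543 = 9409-5866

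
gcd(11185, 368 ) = 1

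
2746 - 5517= - 2771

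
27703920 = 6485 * 4272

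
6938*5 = 34690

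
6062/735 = 866/105=8.25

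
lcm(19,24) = 456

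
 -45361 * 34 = - 1542274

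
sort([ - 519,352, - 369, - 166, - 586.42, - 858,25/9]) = [ - 858, - 586.42, - 519, - 369,-166, 25/9,352]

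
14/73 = 14/73 = 0.19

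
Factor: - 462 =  - 2^1*3^1*7^1*11^1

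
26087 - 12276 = 13811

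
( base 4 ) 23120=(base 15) 338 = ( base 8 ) 1330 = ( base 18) 248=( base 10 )728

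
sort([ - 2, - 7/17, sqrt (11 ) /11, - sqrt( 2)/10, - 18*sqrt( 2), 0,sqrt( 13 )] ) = [  -  18*sqrt(2 ), - 2, - 7/17, - sqrt ( 2 ) /10,0,sqrt(11) /11,sqrt(13)]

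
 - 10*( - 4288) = 42880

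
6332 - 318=6014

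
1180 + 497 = 1677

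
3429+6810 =10239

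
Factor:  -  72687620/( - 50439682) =36343810/25219841 = 2^1*5^1*89^( - 1)*271^1*13411^1*283369^(-1 )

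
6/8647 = 6/8647  =  0.00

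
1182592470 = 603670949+578921521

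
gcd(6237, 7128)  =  891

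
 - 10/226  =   - 1+108/113=-  0.04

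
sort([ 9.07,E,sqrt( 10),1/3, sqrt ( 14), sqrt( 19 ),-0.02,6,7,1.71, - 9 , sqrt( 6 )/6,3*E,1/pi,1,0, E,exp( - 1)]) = [-9, - 0.02,0,1/pi,1/3,exp( - 1 ),sqrt( 6)/6 , 1,1.71,E, E,sqrt( 10), sqrt( 14),sqrt(19),6, 7, 3*E , 9.07 ]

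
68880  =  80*861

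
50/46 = 25/23 = 1.09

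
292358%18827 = 9953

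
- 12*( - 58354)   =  700248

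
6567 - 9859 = - 3292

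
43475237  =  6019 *7223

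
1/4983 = 1/4983 = 0.00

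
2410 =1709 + 701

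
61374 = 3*20458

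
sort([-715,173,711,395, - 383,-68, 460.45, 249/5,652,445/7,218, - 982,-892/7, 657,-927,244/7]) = [-982, - 927 ,-715,- 383,-892/7, - 68,244/7, 249/5,445/7,173, 218,395,460.45,652, 657,711] 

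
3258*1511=4922838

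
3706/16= 1853/8 = 231.62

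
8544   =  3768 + 4776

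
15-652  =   -637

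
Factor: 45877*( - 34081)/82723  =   - 13^1*173^1 * 197^1*3529^1*82723^ ( - 1)=-  1563534037/82723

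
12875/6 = 12875/6  =  2145.83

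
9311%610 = 161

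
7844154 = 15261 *514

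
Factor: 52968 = 2^3*3^1*2207^1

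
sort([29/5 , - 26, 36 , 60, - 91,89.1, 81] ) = [ - 91, - 26,29/5,  36, 60,81, 89.1]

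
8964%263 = 22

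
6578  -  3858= 2720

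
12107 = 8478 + 3629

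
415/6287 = 415/6287 = 0.07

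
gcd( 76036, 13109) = 1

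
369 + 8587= 8956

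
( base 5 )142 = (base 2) 101111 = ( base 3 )1202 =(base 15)32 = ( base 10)47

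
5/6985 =1/1397 = 0.00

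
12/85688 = 3/21422 = 0.00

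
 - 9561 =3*( -3187)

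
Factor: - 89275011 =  - 3^1*7^3*101^1*859^1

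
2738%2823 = 2738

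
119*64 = 7616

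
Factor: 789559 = 127^1 *6217^1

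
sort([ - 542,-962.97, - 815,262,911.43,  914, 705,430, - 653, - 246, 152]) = [ - 962.97,-815, - 653, - 542, - 246,152,262,430, 705,911.43 , 914]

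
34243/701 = 34243/701 = 48.85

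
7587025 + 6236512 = 13823537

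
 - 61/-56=61/56 = 1.09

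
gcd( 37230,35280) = 30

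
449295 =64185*7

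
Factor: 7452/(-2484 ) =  - 3^1 = -3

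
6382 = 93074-86692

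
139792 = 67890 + 71902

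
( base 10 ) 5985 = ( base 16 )1761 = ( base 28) 7hl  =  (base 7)23310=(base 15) 1B90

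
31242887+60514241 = 91757128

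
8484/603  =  2828/201 = 14.07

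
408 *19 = 7752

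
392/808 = 49/101= 0.49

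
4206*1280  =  5383680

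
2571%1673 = 898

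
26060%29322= 26060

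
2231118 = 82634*27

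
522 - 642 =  - 120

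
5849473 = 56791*103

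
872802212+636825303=1509627515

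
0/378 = 0 = 0.00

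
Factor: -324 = -2^2*3^4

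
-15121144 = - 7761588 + - 7359556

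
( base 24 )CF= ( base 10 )303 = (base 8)457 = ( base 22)DH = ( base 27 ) b6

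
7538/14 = 3769/7 = 538.43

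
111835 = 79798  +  32037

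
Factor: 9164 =2^2*29^1*79^1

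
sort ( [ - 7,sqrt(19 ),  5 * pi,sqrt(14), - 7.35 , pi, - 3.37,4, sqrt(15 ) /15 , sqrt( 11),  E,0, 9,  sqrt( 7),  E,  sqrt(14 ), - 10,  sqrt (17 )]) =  [ - 10 , - 7.35, - 7, - 3.37,0,sqrt (15) /15,sqrt(7),  E,E,pi, sqrt( 11) , sqrt ( 14),  sqrt( 14), 4,sqrt( 17 ),  sqrt(19 ),9 , 5 * pi ]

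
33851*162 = 5483862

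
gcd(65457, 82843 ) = 1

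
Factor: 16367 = 13^1 * 1259^1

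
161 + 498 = 659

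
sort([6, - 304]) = [- 304 , 6 ]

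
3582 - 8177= - 4595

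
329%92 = 53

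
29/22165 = 29/22165  =  0.00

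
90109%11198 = 525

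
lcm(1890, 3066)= 137970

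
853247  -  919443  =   - 66196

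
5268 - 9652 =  - 4384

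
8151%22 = 11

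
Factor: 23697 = 3^2 * 2633^1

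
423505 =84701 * 5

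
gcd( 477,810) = 9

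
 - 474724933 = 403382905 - 878107838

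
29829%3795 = 3264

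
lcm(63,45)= 315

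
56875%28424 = 27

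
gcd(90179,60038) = 1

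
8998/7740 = 1+629/3870 = 1.16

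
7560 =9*840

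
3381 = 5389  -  2008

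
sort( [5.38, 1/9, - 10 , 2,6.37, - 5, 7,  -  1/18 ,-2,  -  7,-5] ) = [ - 10, - 7,-5, - 5, - 2,-1/18, 1/9, 2, 5.38, 6.37, 7] 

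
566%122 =78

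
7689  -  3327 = 4362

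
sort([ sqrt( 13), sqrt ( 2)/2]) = [ sqrt(  2 ) /2, sqrt( 13 )]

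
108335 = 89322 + 19013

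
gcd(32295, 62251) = 1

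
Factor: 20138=2^1*10069^1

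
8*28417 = 227336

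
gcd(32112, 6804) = 36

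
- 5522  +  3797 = -1725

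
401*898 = 360098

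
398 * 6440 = 2563120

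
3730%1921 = 1809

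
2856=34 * 84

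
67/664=67/664 = 0.10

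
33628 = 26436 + 7192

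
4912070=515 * 9538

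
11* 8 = 88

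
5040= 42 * 120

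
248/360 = 31/45 = 0.69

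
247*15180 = 3749460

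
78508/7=11215+3/7 = 11215.43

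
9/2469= 3/823=0.00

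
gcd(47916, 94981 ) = 1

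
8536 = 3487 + 5049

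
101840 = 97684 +4156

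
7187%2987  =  1213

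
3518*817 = 2874206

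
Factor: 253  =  11^1*23^1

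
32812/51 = 32812/51 =643.37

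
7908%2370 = 798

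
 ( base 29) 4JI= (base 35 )37d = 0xF5D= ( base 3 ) 12101200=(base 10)3933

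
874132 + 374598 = 1248730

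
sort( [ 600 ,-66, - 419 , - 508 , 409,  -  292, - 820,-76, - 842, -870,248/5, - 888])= [  -  888  , - 870,- 842,- 820, - 508, - 419, - 292 , - 76, - 66,248/5, 409,600]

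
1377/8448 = 459/2816 = 0.16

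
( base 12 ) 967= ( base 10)1375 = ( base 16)55f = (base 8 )2537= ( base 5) 21000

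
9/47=9/47 = 0.19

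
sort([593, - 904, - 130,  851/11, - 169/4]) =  [ - 904, - 130,-169/4,851/11, 593]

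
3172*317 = 1005524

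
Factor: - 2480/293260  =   - 4/473 = - 2^2*11^( - 1)*43^(  -  1 )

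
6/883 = 6/883 =0.01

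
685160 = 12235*56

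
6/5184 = 1/864  =  0.00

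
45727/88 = 4157/8 =519.62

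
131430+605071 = 736501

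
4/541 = 4/541 = 0.01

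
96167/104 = 96167/104 = 924.68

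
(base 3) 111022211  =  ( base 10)9715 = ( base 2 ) 10010111110011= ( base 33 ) 8ud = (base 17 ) 1GA8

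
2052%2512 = 2052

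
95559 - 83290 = 12269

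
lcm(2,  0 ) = 0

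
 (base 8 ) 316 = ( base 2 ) 11001110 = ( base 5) 1311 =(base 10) 206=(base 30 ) 6Q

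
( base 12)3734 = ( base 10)6232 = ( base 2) 1100001011000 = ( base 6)44504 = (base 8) 14130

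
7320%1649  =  724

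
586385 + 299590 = 885975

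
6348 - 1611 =4737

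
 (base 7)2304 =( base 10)837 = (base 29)sp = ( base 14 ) 43B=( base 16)345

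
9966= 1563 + 8403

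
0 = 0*2286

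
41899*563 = 23589137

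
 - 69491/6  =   - 69491/6= - 11581.83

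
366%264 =102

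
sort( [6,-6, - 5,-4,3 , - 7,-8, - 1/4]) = [ - 8, - 7, - 6,  -  5 ,-4,-1/4  ,  3 , 6]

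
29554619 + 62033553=91588172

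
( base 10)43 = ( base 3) 1121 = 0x2B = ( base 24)1J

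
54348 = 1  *54348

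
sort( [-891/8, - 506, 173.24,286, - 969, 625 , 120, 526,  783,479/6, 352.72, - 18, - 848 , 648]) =[  -  969, - 848, - 506, - 891/8,- 18,479/6, 120,173.24,286,352.72,  526,625,648,  783]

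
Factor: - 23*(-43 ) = 989 =23^1*43^1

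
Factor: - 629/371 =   -  7^( - 1)*17^1 * 37^1*53^ ( - 1)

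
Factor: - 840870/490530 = -28029/16351 = - 3^1*83^( - 1) * 197^( - 1)  *  9343^1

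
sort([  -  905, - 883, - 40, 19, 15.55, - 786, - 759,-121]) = [ -905 ,- 883,-786, - 759,  -  121, - 40, 15.55, 19]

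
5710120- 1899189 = 3810931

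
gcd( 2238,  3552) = 6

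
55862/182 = 306+85/91= 306.93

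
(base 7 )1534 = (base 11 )508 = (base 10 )613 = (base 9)751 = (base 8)1145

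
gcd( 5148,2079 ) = 99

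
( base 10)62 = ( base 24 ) 2e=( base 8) 76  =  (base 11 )57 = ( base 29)24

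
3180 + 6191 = 9371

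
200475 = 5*40095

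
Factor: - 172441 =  - 172441^1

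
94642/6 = 47321/3 = 15773.67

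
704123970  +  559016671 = 1263140641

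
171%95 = 76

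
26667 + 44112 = 70779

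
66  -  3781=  - 3715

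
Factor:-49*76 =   -  3724 = - 2^2*7^2*19^1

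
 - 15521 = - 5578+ - 9943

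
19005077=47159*403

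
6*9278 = 55668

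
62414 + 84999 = 147413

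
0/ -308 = 0/1 = - 0.00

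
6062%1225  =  1162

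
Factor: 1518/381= 2^1*11^1  *23^1* 127^( - 1 ) = 506/127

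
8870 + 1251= 10121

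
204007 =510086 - 306079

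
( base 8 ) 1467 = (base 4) 30313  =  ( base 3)1010111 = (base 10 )823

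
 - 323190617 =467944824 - 791135441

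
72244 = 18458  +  53786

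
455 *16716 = 7605780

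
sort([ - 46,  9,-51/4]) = [-46,- 51/4, 9]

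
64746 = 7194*9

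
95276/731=130 + 246/731 = 130.34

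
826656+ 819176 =1645832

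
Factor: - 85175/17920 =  - 17035/3584 = - 2^(  -  9) * 5^1*7^( - 1) *3407^1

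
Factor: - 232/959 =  - 2^3 * 7^(-1) * 29^1 * 137^( - 1)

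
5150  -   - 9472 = 14622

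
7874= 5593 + 2281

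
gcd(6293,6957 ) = 1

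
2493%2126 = 367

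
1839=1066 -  - 773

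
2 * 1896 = 3792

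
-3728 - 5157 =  - 8885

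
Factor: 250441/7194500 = 2^ ( - 2)*5^(-3)*14389^( -1)*250441^1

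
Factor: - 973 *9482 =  - 2^1*7^1 * 11^1  *  139^1*  431^1=- 9225986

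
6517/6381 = 6517/6381 =1.02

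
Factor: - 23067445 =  - 5^1*4613489^1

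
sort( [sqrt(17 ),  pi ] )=[pi,sqrt( 17 )]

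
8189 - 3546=4643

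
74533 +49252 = 123785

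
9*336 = 3024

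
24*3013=72312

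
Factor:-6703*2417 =  -  2417^1*6703^1 = -  16201151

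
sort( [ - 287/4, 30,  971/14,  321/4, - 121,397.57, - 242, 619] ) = [ - 242 , - 121 , - 287/4,30,  971/14 , 321/4 , 397.57, 619 ]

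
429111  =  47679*9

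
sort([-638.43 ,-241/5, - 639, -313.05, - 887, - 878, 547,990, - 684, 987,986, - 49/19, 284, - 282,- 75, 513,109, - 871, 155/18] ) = [  -  887, - 878, - 871,- 684 , - 639,  -  638.43, - 313.05, - 282, - 75, - 241/5,-49/19 , 155/18, 109, 284, 513,547, 986,987, 990 ] 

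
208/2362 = 104/1181=0.09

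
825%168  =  153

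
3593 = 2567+1026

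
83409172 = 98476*847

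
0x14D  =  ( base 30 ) B3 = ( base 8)515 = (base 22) f3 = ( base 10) 333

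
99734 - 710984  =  - 611250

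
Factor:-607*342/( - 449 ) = 2^1*3^2*19^1*449^( - 1)*607^1= 207594/449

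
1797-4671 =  - 2874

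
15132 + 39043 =54175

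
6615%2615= 1385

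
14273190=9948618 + 4324572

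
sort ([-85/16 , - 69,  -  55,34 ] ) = [-69, -55, - 85/16, 34 ] 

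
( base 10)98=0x62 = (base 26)3K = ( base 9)118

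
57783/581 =99  +  264/581 = 99.45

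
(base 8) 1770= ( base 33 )UQ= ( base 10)1016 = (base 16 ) 3f8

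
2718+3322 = 6040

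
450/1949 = 450/1949 = 0.23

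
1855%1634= 221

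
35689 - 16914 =18775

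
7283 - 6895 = 388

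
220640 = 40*5516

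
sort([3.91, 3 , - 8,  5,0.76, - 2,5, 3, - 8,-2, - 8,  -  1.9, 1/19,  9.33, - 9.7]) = [ - 9.7, - 8, - 8 , - 8, - 2, - 2 , - 1.9 , 1/19,0.76, 3, 3, 3.91, 5, 5, 9.33]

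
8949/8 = 1118 + 5/8 = 1118.62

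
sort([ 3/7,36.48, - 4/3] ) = [ - 4/3, 3/7,36.48]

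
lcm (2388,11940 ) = 11940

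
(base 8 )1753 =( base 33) UD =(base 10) 1003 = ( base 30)13D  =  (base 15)46D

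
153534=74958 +78576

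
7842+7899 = 15741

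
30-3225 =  - 3195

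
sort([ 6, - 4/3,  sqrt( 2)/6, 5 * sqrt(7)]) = [ - 4/3,sqrt( 2)/6,  6 , 5*sqrt(7)] 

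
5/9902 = 5/9902 = 0.00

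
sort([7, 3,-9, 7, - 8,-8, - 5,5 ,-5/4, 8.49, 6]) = [ - 9, - 8, - 8, - 5,- 5/4 , 3 , 5,  6 , 7 , 7,  8.49 ] 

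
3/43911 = 1/14637 = 0.00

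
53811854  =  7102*7577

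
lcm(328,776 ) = 31816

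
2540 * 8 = 20320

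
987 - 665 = 322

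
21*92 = 1932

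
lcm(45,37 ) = 1665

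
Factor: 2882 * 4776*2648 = 36448215936= 2^7* 3^1*11^1*131^1*199^1* 331^1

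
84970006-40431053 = 44538953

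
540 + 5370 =5910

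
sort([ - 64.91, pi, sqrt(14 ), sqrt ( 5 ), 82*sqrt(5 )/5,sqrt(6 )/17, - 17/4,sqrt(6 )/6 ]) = [ - 64.91,-17/4,sqrt(6) /17,sqrt (6)/6 , sqrt(5), pi , sqrt(14), 82*sqrt( 5)/5 ] 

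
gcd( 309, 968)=1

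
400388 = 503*796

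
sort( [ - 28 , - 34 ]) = [ - 34, - 28 ] 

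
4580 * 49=224420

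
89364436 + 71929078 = 161293514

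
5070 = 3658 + 1412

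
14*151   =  2114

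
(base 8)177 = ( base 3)11201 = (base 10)127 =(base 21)61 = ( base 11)106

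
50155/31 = 50155/31 = 1617.90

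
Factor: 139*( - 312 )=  - 2^3*3^1*13^1*139^1 = - 43368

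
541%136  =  133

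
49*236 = 11564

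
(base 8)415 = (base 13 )179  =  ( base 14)153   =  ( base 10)269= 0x10d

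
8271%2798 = 2675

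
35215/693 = 35215/693 = 50.82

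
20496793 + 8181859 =28678652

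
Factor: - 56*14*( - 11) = 2^4*7^2*11^1 = 8624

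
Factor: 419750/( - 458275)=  - 2^1 * 5^1*73^1 * 797^( - 1 )  =  - 730/797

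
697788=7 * 99684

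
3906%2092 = 1814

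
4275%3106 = 1169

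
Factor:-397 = -397^1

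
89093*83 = 7394719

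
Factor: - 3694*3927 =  - 2^1*3^1*7^1*11^1*17^1 * 1847^1  =  - 14506338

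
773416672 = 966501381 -193084709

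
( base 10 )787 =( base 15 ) 377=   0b1100010011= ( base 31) PC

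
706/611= 1  +  95/611 = 1.16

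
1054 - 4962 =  - 3908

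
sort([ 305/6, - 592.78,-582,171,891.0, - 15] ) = [ - 592.78, - 582,-15,305/6,171, 891.0] 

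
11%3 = 2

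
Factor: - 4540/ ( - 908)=5= 5^1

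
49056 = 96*511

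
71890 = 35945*2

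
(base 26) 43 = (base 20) 57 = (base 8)153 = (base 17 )65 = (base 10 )107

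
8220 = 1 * 8220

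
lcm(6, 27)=54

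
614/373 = 1 + 241/373 = 1.65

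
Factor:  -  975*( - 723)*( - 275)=-3^2*5^4 * 11^1*13^1 * 241^1 = - 193854375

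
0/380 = 0=0.00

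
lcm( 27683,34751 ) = 1633297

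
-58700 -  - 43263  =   - 15437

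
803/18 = 803/18 = 44.61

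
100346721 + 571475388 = 671822109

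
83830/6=13971+2/3 = 13971.67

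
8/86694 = 4/43347=0.00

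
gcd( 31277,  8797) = 1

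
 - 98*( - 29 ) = 2842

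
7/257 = 7/257 = 0.03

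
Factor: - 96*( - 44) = 4224  =  2^7*3^1 * 11^1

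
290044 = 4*72511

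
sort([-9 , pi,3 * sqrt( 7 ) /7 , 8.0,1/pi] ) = [ - 9, 1/pi, 3* sqrt (7 )/7 , pi, 8.0 ]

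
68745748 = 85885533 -17139785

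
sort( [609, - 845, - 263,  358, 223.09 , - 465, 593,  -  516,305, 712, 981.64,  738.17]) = [-845 ,-516,-465,  -  263, 223.09, 305 , 358,  593, 609 , 712, 738.17,981.64 ]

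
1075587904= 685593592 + 389994312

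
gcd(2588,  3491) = 1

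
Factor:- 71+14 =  - 3^1*19^1 = -57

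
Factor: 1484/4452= 3^ ( - 1) = 1/3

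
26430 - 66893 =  - 40463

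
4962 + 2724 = 7686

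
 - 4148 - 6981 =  - 11129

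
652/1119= 652/1119 = 0.58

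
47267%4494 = 2327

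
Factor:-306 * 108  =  -2^3*3^5*17^1 = - 33048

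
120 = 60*2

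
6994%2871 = 1252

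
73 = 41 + 32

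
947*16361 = 15493867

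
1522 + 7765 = 9287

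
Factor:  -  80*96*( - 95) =2^9*3^1*5^2*19^1= 729600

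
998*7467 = 7452066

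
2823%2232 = 591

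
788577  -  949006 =-160429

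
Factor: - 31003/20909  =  -29^( - 1 )*43^1 = - 43/29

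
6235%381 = 139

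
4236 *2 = 8472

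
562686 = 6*93781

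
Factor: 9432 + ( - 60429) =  -3^1*89^1 * 191^1 =-50997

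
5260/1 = 5260 = 5260.00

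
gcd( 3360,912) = 48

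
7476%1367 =641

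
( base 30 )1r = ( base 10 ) 57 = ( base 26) 25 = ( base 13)45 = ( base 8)71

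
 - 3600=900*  (-4)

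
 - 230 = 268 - 498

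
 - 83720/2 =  - 41860 = - 41860.00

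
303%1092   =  303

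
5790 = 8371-2581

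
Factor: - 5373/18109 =-27/91 = -3^3 * 7^(  -  1) * 13^( - 1 )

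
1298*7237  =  9393626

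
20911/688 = 30 + 271/688 = 30.39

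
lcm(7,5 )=35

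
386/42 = 9+4/21=9.19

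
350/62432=175/31216 = 0.01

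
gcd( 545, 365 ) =5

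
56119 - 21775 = 34344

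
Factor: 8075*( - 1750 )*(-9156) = 2^3*3^1*5^5* 7^2 * 17^1*19^1*109^1 = 129385725000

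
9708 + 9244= 18952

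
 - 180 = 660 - 840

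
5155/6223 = 5155/6223  =  0.83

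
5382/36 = 149 + 1/2 = 149.50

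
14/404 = 7/202 = 0.03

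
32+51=83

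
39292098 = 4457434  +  34834664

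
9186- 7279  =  1907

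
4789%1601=1587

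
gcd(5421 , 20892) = 3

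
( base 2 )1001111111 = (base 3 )212200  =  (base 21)199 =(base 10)639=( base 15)2c9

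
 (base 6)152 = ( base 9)75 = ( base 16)44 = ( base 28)2C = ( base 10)68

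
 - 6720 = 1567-8287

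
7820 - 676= 7144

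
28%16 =12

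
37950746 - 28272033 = 9678713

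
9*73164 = 658476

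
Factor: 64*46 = 2944  =  2^7*23^1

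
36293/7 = 36293/7 = 5184.71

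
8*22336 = 178688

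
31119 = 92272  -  61153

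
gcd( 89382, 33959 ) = 1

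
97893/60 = 32631/20 = 1631.55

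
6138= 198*31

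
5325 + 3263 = 8588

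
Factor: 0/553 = 0 = 0^1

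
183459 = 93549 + 89910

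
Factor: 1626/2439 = 2^1*3^(  -  1 )  =  2/3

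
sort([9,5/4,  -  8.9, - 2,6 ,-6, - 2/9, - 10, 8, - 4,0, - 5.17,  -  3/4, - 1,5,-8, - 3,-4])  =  [ - 10, - 8.9, - 8, - 6, - 5.17,-4, -4,  -  3,-2,-1,  -  3/4, - 2/9,0, 5/4,5, 6,  8,9] 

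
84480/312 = 3520/13 = 270.77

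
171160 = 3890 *44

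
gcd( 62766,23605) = 1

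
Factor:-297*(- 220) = 65340 = 2^2 * 3^3*5^1*11^2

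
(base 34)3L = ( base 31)3U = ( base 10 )123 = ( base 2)1111011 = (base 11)102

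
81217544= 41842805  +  39374739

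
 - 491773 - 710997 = -1202770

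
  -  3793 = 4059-7852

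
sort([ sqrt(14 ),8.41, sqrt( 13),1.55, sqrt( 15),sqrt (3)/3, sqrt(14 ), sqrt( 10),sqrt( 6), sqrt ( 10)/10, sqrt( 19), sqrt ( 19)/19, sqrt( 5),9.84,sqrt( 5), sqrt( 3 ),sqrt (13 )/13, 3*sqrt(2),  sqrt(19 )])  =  [sqrt (19 )/19,sqrt ( 13 )/13, sqrt(10 ) /10, sqrt (3) /3,1.55, sqrt( 3), sqrt(5), sqrt (5), sqrt( 6),sqrt( 10),sqrt(13),sqrt( 14 ), sqrt ( 14 ) , sqrt( 15), 3*sqrt( 2),sqrt(19 ), sqrt( 19),8.41, 9.84]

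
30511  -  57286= - 26775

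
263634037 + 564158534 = 827792571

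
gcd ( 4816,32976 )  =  16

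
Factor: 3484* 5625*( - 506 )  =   - 2^3*3^2*5^4*11^1* 13^1* 23^1 * 67^1 = -9916335000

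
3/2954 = 3/2954 =0.00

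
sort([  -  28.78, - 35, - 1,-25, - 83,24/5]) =[-83, - 35,  -  28.78, - 25, - 1, 24/5 ] 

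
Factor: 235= 5^1*47^1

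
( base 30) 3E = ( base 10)104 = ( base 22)4g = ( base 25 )44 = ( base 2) 1101000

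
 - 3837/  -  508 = 3837/508 = 7.55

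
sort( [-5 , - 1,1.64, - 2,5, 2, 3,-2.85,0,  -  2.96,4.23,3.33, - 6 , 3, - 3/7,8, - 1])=[ - 6,-5, - 2.96, - 2.85, - 2 , - 1,- 1, - 3/7, 0, 1.64, 2,3,3, 3.33, 4.23, 5, 8]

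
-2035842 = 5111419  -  7147261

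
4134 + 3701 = 7835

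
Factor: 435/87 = 5^1  =  5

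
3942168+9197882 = 13140050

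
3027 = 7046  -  4019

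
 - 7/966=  - 1 + 137/138 = - 0.01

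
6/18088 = 3/9044 = 0.00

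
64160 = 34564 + 29596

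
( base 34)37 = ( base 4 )1231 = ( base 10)109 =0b1101101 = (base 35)34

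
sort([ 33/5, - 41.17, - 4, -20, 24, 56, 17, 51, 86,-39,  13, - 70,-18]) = [  -  70, -41.17 ,  -  39, - 20, - 18 , - 4, 33/5,  13,  17,  24,  51, 56,86] 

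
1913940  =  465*4116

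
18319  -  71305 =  - 52986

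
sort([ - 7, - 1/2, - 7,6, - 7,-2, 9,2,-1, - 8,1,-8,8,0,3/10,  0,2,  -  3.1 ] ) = [-8, - 8,-7, - 7, - 7, - 3.1,-2,  -  1, - 1/2,0,0, 3/10,  1, 2,2, 6, 8, 9]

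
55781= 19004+36777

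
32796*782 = 25646472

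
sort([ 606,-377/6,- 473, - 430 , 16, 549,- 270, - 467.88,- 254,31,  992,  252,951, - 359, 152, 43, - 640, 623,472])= [ - 640, - 473,  -  467.88, - 430,-359, -270, - 254, - 377/6,16  ,  31 , 43, 152,252,472,  549, 606, 623,951,  992] 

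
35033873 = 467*75019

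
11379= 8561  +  2818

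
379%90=19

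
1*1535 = 1535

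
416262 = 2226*187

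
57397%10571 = 4542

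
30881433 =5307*5819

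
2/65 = 2/65 = 0.03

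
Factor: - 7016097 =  - 3^1 * 11^1 * 107^1 * 1987^1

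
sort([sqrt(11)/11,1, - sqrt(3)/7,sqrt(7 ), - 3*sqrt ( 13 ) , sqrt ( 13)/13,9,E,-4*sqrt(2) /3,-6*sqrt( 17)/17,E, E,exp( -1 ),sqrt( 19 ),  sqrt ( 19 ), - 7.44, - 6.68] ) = [-3  *sqrt(13 ),-7.44, - 6.68, - 4*sqrt(2) /3, - 6 * sqrt( 17) /17, - sqrt( 3)/7, sqrt (13 )/13,sqrt(11 )/11, exp ( - 1 ),1,sqrt(7 ), E , E,E,sqrt( 19),  sqrt(19), 9] 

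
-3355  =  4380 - 7735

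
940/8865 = 188/1773 = 0.11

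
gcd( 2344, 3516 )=1172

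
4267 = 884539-880272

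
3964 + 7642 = 11606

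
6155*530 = 3262150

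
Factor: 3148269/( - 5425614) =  - 1049423/1808538 = - 2^ ( - 1)*3^( - 1)*29^1*36187^1 * 301423^( - 1) 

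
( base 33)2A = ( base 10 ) 76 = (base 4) 1030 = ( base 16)4c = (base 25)31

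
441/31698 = 49/3522 =0.01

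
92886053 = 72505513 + 20380540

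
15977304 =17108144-1130840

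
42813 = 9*4757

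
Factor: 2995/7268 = 2^( - 2)*5^1*23^( - 1)*79^( - 1)* 599^1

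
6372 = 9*708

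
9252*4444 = 41115888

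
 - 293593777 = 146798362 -440392139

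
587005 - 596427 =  - 9422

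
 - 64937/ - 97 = 64937/97=669.45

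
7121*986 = 7021306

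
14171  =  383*37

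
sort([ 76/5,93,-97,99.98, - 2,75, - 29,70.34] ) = [-97, - 29,-2,76/5, 70.34,75,93,99.98 ] 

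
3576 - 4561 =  -985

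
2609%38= 25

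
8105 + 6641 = 14746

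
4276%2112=52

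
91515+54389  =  145904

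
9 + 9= 18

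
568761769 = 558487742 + 10274027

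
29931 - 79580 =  - 49649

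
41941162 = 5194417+36746745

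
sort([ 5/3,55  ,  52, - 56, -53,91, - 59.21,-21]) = [-59.21,  -  56, - 53,  -  21,  5/3, 52,  55,91]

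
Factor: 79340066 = 2^1*13^1*1049^1*2909^1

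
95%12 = 11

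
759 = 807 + - 48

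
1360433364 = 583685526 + 776747838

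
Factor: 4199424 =2^10 * 3^1*1367^1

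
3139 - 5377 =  - 2238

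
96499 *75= 7237425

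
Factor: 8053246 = 2^1*71^1*56713^1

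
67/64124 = 67/64124= 0.00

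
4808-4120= 688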